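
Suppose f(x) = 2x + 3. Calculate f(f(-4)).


f(-4) = -5
f(-5) = -7

-7


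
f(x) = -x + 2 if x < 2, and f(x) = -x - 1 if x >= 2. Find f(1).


1 satisfies x < 2
f(1) = 1

1


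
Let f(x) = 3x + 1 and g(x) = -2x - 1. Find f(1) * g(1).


f(1) = 4
g(1) = -3
Product = -12

-12


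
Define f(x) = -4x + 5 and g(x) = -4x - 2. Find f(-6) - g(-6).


f(-6) = 29
g(-6) = 22
Difference = 7

7


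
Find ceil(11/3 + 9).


11/3 = 3.6667
3.6667 + 9 = 12.6667
ceil(12.6667) = 13

13


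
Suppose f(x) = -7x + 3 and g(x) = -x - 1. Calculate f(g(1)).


17


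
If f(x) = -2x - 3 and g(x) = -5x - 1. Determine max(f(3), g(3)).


f(3) = -9
g(3) = -16
max = -9

-9


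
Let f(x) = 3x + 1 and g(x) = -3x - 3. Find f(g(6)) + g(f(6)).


f(g(6)) = -62
g(f(6)) = -60
Sum = -122

-122


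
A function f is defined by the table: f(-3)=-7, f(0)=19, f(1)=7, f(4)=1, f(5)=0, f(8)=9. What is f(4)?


Reading from the table at x = 4

1


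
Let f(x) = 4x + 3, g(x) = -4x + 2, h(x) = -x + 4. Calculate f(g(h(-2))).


-85


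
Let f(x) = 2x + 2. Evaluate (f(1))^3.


f(1) = 4
(4)^3 = 64

64


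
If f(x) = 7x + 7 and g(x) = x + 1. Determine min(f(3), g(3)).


f(3) = 28
g(3) = 4
min = 4

4


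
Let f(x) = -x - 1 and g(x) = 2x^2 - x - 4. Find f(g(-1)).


g(-1) = -1
f(-1) = 0

0


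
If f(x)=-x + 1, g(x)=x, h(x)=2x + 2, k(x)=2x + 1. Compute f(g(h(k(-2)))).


k(-2) = -3
h(-3) = -4
g(-4) = -4
f(-4) = 5

5


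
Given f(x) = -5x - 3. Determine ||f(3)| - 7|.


f(3) = -18
|-18| = 18
|18 - 7| = 11

11


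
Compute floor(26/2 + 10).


26/2 = 13
13 + 10 = 23
floor(23) = 23

23


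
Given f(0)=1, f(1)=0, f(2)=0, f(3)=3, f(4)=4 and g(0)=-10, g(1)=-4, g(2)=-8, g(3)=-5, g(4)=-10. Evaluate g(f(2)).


f(2) = 0
g(0) = -10

-10


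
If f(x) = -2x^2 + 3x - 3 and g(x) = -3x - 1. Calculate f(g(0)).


g(0) = -1
f(-1) = (-2)*(-1)^2 + 3*(-1) - 3 = -8

-8


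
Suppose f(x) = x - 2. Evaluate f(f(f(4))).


-2


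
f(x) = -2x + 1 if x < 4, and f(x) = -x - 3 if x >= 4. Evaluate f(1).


1 satisfies x < 4
f(1) = -1

-1


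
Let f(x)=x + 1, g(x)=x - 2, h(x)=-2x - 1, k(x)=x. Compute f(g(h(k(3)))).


k(3) = 3
h(3) = -7
g(-7) = -9
f(-9) = -8

-8


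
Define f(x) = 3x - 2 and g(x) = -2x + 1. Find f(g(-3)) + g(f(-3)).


f(g(-3)) = 19
g(f(-3)) = 23
Sum = 42

42


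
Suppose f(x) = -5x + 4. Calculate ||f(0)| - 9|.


f(0) = 4
|4| = 4
|4 - 9| = 5

5


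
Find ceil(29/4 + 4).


29/4 = 7.25
7.25 + 4 = 11.25
ceil(11.25) = 12

12


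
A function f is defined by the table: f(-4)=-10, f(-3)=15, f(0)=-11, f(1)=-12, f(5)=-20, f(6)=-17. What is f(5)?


Reading from the table at x = 5

-20


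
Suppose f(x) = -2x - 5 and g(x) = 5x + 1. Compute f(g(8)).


g(8) = 41
f(41) = -87

-87


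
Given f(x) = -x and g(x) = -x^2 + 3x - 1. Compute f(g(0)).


g(0) = -1
f(-1) = 1

1


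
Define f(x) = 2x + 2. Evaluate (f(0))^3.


8


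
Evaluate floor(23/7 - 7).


23/7 = 3.2857
3.2857 - 7 = -3.7143
floor(-3.7143) = -4

-4


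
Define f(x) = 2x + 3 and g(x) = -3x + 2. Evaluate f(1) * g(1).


f(1) = 5
g(1) = -1
Product = -5

-5


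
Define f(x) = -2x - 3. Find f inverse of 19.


Solve -2x - 3 = 19
x = (19 + 3) / (-2) = -11

-11


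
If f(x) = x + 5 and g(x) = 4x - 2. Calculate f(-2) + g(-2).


f(-2) = 3
g(-2) = -10
Sum = -7

-7


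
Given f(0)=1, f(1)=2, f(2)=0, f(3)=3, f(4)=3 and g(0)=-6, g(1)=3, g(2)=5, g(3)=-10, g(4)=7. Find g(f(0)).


f(0) = 1
g(1) = 3

3


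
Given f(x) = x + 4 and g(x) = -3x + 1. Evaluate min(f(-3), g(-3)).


f(-3) = 1
g(-3) = 10
min = 1

1


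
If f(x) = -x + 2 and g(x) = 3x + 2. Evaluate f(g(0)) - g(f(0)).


f(g(0)) = 0
g(f(0)) = 8
Difference = -8

-8


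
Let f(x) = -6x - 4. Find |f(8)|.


f(8) = -52
|-52| = 52

52


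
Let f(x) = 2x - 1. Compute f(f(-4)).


f(-4) = -9
f(-9) = -19

-19


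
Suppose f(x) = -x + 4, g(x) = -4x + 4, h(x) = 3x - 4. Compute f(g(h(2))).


h(2) = 2
g(2) = -4
f(-4) = 8

8


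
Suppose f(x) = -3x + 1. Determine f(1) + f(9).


f(1) = -2
f(9) = -26
Sum = -28

-28


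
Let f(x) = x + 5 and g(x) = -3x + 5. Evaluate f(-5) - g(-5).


f(-5) = 0
g(-5) = 20
Difference = -20

-20


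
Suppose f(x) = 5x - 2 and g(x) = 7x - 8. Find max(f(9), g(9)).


f(9) = 43
g(9) = 55
max = 55

55


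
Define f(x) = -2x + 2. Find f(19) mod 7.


f(19) = -36
-36 mod 7 = 6

6


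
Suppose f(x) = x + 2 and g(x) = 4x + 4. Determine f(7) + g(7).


f(7) = 9
g(7) = 32
Sum = 41

41


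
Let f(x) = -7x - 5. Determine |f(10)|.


f(10) = -75
|-75| = 75

75


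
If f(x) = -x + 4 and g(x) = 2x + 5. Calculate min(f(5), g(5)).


f(5) = -1
g(5) = 15
min = -1

-1


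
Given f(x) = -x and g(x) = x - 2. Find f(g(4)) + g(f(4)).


f(g(4)) = -2
g(f(4)) = -6
Sum = -8

-8


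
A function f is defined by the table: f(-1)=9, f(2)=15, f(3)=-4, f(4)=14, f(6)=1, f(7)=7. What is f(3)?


Reading from the table at x = 3

-4


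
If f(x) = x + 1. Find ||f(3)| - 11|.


f(3) = 4
|4| = 4
|4 - 11| = 7

7


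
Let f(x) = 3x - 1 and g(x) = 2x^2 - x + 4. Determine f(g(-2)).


g(-2) = 14
f(14) = 41

41


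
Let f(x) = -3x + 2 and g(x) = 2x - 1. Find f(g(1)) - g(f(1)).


f(g(1)) = -1
g(f(1)) = -3
Difference = 2

2


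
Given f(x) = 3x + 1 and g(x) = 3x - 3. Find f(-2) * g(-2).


f(-2) = -5
g(-2) = -9
Product = 45

45


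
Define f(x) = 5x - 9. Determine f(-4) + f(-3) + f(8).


f(-4) = -29
f(-3) = -24
f(8) = 31
Sum = -22

-22


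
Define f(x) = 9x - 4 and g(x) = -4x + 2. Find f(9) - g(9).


f(9) = 77
g(9) = -34
Difference = 111

111


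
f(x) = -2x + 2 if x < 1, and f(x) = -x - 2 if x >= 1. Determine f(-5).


-5 satisfies x < 1
f(-5) = 12

12


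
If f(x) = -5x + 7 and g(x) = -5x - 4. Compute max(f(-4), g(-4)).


27


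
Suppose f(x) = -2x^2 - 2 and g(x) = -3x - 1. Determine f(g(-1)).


g(-1) = 2
f(2) = (-2)*(2)^2 - 2 = -10

-10


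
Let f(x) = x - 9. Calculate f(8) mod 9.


f(8) = -1
-1 mod 9 = 8

8


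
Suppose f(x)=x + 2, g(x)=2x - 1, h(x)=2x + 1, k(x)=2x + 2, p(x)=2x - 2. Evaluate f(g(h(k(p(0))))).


-5


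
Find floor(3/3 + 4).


3/3 = 1
1 + 4 = 5
floor(5) = 5

5


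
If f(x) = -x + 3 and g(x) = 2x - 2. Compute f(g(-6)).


g(-6) = -14
f(-14) = 17

17


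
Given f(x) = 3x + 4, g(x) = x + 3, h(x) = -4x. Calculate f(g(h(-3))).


h(-3) = 12
g(12) = 15
f(15) = 49

49


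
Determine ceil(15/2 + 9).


15/2 = 7.5
7.5 + 9 = 16.5
ceil(16.5) = 17

17


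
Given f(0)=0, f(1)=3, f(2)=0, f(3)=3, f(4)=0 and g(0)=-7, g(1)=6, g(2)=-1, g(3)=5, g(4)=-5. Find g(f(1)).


f(1) = 3
g(3) = 5

5


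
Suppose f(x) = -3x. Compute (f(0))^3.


f(0) = 0
(0)^3 = 0

0


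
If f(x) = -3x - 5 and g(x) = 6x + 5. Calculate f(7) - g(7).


f(7) = -26
g(7) = 47
Difference = -73

-73


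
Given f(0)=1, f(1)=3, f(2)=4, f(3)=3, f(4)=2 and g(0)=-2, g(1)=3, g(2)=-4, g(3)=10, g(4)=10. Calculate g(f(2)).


f(2) = 4
g(4) = 10

10


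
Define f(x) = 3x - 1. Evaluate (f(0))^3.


f(0) = -1
(-1)^3 = -1

-1


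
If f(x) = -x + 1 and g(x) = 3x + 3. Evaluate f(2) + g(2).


f(2) = -1
g(2) = 9
Sum = 8

8


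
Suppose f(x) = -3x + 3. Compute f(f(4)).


f(4) = -9
f(-9) = 30

30


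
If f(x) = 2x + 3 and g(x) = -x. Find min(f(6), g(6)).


-6


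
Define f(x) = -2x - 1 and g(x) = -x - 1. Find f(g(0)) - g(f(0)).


f(g(0)) = 1
g(f(0)) = 0
Difference = 1

1


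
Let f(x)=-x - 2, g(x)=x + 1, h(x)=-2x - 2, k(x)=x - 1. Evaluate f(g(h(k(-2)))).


k(-2) = -3
h(-3) = 4
g(4) = 5
f(5) = -7

-7


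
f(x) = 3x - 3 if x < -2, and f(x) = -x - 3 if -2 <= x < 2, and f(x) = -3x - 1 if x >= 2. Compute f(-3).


-3 satisfies x < -2
f(-3) = -12

-12


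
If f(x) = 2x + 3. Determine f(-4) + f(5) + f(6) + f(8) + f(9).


f(-4) = -5
f(5) = 13
f(6) = 15
f(8) = 19
f(9) = 21
Sum = 63

63


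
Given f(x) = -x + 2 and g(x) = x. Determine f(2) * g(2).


f(2) = 0
g(2) = 2
Product = 0

0


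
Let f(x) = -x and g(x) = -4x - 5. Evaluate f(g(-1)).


g(-1) = -1
f(-1) = 1

1


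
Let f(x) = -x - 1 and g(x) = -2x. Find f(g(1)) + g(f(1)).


f(g(1)) = 1
g(f(1)) = 4
Sum = 5

5


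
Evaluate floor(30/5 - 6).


0


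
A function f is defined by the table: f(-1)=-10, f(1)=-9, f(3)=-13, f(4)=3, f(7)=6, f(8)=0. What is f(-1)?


Reading from the table at x = -1

-10


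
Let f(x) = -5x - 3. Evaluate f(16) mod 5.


f(16) = -83
-83 mod 5 = 2

2


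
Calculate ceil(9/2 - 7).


-2


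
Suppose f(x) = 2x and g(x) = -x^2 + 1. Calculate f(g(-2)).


g(-2) = -3
f(-3) = -6

-6


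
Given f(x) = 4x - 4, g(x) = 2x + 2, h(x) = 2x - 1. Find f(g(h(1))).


h(1) = 1
g(1) = 4
f(4) = 12

12


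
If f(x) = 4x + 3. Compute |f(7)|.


f(7) = 31
|31| = 31

31


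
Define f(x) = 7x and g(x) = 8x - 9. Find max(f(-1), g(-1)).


-7


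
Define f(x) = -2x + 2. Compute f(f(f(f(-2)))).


-42


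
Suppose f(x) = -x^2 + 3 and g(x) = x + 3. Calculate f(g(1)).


g(1) = 4
f(4) = (-1)*(4)^2 + 3 = -13

-13


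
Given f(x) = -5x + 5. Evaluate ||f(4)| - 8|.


7


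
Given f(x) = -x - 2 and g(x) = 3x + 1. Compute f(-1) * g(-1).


f(-1) = -1
g(-1) = -2
Product = 2

2


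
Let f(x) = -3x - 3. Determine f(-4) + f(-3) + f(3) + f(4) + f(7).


-36


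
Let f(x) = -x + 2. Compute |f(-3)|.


f(-3) = 5
|5| = 5

5


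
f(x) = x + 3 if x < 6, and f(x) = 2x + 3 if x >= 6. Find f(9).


9 satisfies x >= 6
f(9) = 21

21


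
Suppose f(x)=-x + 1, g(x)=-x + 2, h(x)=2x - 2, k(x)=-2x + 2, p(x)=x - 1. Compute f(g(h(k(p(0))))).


5


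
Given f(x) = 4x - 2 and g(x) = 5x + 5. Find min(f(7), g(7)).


f(7) = 26
g(7) = 40
min = 26

26


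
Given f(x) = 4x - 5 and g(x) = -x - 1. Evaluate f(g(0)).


g(0) = -1
f(-1) = -9

-9


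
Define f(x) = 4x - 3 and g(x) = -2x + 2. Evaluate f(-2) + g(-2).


-5


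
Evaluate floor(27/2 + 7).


27/2 = 13.5
13.5 + 7 = 20.5
floor(20.5) = 20

20


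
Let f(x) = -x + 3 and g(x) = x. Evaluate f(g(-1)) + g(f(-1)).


f(g(-1)) = 4
g(f(-1)) = 4
Sum = 8

8


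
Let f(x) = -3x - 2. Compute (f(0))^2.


f(0) = -2
(-2)^2 = 4

4


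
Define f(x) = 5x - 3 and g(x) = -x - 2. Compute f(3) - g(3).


f(3) = 12
g(3) = -5
Difference = 17

17


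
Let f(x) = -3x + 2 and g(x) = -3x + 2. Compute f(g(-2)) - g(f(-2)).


f(g(-2)) = -22
g(f(-2)) = -22
Difference = 0

0


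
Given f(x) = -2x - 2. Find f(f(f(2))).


f(2) = -6
f(-6) = 10
f(10) = -22

-22


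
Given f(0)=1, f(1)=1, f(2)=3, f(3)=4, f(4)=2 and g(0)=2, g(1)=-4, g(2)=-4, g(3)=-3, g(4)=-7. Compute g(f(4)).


f(4) = 2
g(2) = -4

-4


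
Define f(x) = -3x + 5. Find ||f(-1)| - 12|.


f(-1) = 8
|8| = 8
|8 - 12| = 4

4


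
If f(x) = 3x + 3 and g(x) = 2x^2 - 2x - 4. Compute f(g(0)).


g(0) = -4
f(-4) = -9

-9


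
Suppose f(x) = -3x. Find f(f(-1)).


f(-1) = 3
f(3) = -9

-9


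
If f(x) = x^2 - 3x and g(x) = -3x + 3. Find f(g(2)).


g(2) = -3
f(-3) = 1*(-3)^2 - 3*(-3) = 18

18


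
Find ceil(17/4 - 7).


-2


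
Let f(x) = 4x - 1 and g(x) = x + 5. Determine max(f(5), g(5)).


f(5) = 19
g(5) = 10
max = 19

19


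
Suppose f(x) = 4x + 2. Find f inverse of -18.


Solve 4x + 2 = -18
x = (-18 - 2) / 4 = -5

-5


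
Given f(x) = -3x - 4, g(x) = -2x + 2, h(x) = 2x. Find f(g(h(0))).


h(0) = 0
g(0) = 2
f(2) = -10

-10


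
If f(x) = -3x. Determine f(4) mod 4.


0


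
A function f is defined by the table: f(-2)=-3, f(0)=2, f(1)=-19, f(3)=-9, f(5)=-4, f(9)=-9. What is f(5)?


-4


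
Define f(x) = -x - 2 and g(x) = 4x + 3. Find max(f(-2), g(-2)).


f(-2) = 0
g(-2) = -5
max = 0

0


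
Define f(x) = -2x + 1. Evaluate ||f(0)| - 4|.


f(0) = 1
|1| = 1
|1 - 4| = 3

3


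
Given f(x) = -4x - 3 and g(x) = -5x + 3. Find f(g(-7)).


g(-7) = 38
f(38) = -155

-155


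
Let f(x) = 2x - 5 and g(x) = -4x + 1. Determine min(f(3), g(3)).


f(3) = 1
g(3) = -11
min = -11

-11


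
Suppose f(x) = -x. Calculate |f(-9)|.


f(-9) = 9
|9| = 9

9


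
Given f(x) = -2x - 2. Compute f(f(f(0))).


f(0) = -2
f(-2) = 2
f(2) = -6

-6


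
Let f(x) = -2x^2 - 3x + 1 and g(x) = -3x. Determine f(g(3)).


g(3) = -9
f(-9) = (-2)*(-9)^2 - 3*(-9) + 1 = -134

-134


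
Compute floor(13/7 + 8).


13/7 = 1.8571
1.8571 + 8 = 9.8571
floor(9.8571) = 9

9


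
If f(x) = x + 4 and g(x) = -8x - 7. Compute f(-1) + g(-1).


f(-1) = 3
g(-1) = 1
Sum = 4

4


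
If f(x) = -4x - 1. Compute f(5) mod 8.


3


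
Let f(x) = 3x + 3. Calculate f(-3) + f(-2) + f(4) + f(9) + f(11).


f(-3) = -6
f(-2) = -3
f(4) = 15
f(9) = 30
f(11) = 36
Sum = 72

72


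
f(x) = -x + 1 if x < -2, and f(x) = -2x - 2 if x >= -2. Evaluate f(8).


-18


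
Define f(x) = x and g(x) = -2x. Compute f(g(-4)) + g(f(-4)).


f(g(-4)) = 8
g(f(-4)) = 8
Sum = 16

16


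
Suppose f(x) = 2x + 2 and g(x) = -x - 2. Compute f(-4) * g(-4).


f(-4) = -6
g(-4) = 2
Product = -12

-12


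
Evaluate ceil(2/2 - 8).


2/2 = 1
1 - 8 = -7
ceil(-7) = -7

-7


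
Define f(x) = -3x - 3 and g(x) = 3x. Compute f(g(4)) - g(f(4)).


f(g(4)) = -39
g(f(4)) = -45
Difference = 6

6


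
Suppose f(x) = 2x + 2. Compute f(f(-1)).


f(-1) = 0
f(0) = 2

2


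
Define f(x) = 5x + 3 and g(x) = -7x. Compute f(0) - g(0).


f(0) = 3
g(0) = 0
Difference = 3

3


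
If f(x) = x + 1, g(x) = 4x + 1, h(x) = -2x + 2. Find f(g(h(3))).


h(3) = -4
g(-4) = -15
f(-15) = -14

-14


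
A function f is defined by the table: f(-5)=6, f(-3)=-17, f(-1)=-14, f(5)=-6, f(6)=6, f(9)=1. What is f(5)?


Reading from the table at x = 5

-6


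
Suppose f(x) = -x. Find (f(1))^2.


f(1) = -1
(-1)^2 = 1

1


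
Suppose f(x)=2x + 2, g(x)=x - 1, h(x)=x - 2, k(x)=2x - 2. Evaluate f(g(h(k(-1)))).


k(-1) = -4
h(-4) = -6
g(-6) = -7
f(-7) = -12

-12


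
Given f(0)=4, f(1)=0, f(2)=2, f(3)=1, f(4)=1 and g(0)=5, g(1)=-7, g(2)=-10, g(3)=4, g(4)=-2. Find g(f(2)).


-10


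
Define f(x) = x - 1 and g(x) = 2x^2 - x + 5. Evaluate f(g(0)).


g(0) = 5
f(5) = 4

4


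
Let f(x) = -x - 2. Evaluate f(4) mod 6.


f(4) = -6
-6 mod 6 = 0

0


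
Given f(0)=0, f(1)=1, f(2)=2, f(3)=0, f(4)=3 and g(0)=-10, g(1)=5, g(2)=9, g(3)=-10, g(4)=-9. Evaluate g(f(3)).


f(3) = 0
g(0) = -10

-10


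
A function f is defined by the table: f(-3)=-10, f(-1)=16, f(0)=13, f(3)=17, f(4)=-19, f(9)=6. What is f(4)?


Reading from the table at x = 4

-19


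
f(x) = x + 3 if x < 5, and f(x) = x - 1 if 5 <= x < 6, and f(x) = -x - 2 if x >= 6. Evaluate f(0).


0 satisfies x < 5
f(0) = 3

3


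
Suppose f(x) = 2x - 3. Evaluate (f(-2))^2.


49


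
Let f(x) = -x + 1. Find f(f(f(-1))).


2


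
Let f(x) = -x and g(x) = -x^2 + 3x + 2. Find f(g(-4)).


g(-4) = -26
f(-26) = 26

26


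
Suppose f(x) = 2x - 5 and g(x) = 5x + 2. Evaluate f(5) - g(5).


-22


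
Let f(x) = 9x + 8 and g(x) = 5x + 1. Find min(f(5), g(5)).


26


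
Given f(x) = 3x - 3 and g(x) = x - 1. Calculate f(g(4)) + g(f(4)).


f(g(4)) = 6
g(f(4)) = 8
Sum = 14

14


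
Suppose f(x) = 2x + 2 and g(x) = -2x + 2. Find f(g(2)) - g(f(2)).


f(g(2)) = -2
g(f(2)) = -10
Difference = 8

8


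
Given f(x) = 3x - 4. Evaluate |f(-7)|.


f(-7) = -25
|-25| = 25

25


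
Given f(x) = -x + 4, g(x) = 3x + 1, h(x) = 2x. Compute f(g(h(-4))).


h(-4) = -8
g(-8) = -23
f(-23) = 27

27


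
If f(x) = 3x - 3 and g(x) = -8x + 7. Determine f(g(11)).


-246


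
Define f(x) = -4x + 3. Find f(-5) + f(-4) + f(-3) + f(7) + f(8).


f(-5) = 23
f(-4) = 19
f(-3) = 15
f(7) = -25
f(8) = -29
Sum = 3

3


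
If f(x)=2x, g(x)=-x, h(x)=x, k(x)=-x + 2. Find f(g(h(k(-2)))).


-8


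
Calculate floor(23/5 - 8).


23/5 = 4.6
4.6 - 8 = -3.4
floor(-3.4) = -4

-4


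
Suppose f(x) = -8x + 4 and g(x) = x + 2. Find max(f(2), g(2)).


f(2) = -12
g(2) = 4
max = 4

4


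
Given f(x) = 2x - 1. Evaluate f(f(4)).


f(4) = 7
f(7) = 13

13


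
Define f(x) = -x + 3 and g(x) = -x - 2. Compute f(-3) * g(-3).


f(-3) = 6
g(-3) = 1
Product = 6

6


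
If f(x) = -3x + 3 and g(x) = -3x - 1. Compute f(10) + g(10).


f(10) = -27
g(10) = -31
Sum = -58

-58


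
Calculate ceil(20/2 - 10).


20/2 = 10
10 - 10 = 0
ceil(0) = 0

0


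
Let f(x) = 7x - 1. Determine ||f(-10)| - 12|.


f(-10) = -71
|-71| = 71
|71 - 12| = 59

59


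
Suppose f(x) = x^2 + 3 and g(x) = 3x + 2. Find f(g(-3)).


52


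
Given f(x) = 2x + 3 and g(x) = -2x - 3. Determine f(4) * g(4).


f(4) = 11
g(4) = -11
Product = -121

-121


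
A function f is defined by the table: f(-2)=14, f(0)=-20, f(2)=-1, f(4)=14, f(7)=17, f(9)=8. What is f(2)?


Reading from the table at x = 2

-1


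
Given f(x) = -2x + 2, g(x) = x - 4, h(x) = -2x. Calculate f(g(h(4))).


h(4) = -8
g(-8) = -12
f(-12) = 26

26


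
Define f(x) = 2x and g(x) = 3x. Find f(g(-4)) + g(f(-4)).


f(g(-4)) = -24
g(f(-4)) = -24
Sum = -48

-48


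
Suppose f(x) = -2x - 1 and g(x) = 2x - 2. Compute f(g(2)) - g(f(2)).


f(g(2)) = -5
g(f(2)) = -12
Difference = 7

7


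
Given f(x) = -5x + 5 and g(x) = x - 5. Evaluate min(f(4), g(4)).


-15


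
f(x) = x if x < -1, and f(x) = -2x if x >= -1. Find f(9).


9 satisfies x >= -1
f(9) = -18

-18


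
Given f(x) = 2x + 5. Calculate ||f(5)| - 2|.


f(5) = 15
|15| = 15
|15 - 2| = 13

13


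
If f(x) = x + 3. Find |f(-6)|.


f(-6) = -3
|-3| = 3

3


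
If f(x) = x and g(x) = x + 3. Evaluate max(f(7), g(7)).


f(7) = 7
g(7) = 10
max = 10

10


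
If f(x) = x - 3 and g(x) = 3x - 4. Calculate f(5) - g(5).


f(5) = 2
g(5) = 11
Difference = -9

-9


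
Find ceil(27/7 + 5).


9


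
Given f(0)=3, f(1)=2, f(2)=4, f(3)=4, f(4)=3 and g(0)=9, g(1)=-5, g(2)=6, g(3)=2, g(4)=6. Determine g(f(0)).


f(0) = 3
g(3) = 2

2


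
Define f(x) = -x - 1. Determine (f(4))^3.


f(4) = -5
(-5)^3 = -125

-125


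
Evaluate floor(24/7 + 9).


12


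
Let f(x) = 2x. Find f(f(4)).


f(4) = 8
f(8) = 16

16


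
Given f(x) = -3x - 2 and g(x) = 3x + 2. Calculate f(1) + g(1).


f(1) = -5
g(1) = 5
Sum = 0

0


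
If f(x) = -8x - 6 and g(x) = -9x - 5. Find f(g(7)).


g(7) = -68
f(-68) = 538

538


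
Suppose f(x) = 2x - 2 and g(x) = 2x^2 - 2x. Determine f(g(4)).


46


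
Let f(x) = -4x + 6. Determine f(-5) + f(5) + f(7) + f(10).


f(-5) = 26
f(5) = -14
f(7) = -22
f(10) = -34
Sum = -44

-44


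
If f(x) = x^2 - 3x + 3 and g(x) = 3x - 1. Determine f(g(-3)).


g(-3) = -10
f(-10) = 1*(-10)^2 - 3*(-10) + 3 = 133

133


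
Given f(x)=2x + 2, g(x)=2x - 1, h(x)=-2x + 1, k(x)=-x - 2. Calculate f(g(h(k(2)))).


36


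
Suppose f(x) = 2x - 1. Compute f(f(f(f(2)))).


f(2) = 3
f(3) = 5
f(5) = 9
f(9) = 17

17


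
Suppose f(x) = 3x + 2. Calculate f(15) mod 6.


5


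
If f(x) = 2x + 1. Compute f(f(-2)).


f(-2) = -3
f(-3) = -5

-5


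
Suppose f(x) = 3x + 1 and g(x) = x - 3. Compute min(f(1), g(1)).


f(1) = 4
g(1) = -2
min = -2

-2


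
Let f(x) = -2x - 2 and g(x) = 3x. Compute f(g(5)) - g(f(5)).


f(g(5)) = -32
g(f(5)) = -36
Difference = 4

4


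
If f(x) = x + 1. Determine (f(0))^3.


f(0) = 1
(1)^3 = 1

1


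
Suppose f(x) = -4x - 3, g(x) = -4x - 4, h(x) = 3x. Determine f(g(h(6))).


h(6) = 18
g(18) = -76
f(-76) = 301

301


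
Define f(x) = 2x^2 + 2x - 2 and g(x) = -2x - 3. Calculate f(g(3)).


g(3) = -9
f(-9) = 2*(-9)^2 + 2*(-9) - 2 = 142

142


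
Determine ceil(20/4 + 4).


20/4 = 5
5 + 4 = 9
ceil(9) = 9

9


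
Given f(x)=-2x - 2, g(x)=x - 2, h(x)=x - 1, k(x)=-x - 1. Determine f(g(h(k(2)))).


k(2) = -3
h(-3) = -4
g(-4) = -6
f(-6) = 10

10


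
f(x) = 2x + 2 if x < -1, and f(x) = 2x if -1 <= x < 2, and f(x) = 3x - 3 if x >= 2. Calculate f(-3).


-4


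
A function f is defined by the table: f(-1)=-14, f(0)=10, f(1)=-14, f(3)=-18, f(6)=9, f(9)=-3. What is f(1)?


Reading from the table at x = 1

-14


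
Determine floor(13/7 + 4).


13/7 = 1.8571
1.8571 + 4 = 5.8571
floor(5.8571) = 5

5


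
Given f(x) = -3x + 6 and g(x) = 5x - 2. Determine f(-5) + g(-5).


f(-5) = 21
g(-5) = -27
Sum = -6

-6


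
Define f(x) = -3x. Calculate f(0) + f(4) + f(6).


f(0) = 0
f(4) = -12
f(6) = -18
Sum = -30

-30


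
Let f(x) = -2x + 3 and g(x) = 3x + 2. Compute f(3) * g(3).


-33


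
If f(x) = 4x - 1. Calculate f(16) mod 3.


0


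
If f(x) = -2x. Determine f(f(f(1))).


f(1) = -2
f(-2) = 4
f(4) = -8

-8


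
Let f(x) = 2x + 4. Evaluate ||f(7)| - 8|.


10


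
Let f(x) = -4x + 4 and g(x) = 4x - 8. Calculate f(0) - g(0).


12


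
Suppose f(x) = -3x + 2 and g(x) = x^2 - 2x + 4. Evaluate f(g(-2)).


g(-2) = 12
f(12) = -34

-34


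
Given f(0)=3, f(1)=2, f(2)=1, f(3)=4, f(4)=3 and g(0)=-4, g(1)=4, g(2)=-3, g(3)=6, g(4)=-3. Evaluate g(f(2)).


f(2) = 1
g(1) = 4

4


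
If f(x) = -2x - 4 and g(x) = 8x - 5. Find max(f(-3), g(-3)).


f(-3) = 2
g(-3) = -29
max = 2

2


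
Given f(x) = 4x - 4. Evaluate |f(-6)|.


28


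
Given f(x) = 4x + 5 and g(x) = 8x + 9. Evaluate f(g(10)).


g(10) = 89
f(89) = 361

361


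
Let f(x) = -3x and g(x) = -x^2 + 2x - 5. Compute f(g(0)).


g(0) = -5
f(-5) = 15

15


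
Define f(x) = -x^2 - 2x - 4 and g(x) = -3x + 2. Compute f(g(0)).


g(0) = 2
f(2) = (-1)*(2)^2 - 2*(2) - 4 = -12

-12


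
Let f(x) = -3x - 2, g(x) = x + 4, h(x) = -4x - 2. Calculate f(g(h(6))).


64


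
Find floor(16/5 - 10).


16/5 = 3.2
3.2 - 10 = -6.8
floor(-6.8) = -7

-7


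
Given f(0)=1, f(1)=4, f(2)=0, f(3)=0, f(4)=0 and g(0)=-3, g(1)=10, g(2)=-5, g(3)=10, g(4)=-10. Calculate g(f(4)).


-3


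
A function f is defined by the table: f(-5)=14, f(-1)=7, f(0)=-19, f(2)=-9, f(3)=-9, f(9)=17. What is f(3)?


Reading from the table at x = 3

-9


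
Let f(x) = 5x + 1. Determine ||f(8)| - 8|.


33


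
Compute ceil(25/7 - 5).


25/7 = 3.5714
3.5714 - 5 = -1.4286
ceil(-1.4286) = -1

-1


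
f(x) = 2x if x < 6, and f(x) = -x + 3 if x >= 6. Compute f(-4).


-8


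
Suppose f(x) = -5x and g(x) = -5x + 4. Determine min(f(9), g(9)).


f(9) = -45
g(9) = -41
min = -45

-45


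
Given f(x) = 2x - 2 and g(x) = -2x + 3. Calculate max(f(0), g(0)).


f(0) = -2
g(0) = 3
max = 3

3


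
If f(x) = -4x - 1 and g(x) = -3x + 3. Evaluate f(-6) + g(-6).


f(-6) = 23
g(-6) = 21
Sum = 44

44


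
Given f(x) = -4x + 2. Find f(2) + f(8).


f(2) = -6
f(8) = -30
Sum = -36

-36


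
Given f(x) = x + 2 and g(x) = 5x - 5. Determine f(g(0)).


g(0) = -5
f(-5) = -3

-3


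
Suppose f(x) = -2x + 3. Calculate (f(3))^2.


f(3) = -3
(-3)^2 = 9

9


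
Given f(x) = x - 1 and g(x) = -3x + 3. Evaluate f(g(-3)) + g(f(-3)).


f(g(-3)) = 11
g(f(-3)) = 15
Sum = 26

26


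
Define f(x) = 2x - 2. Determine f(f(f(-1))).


-22


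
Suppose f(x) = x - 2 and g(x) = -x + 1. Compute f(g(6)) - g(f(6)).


f(g(6)) = -7
g(f(6)) = -3
Difference = -4

-4


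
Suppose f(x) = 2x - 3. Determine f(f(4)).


f(4) = 5
f(5) = 7

7


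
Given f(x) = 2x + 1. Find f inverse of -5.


Solve 2x + 1 = -5
x = (-5 - 1) / 2 = -3

-3


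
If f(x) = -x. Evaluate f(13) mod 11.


f(13) = -13
-13 mod 11 = 9

9


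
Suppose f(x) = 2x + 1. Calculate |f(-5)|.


f(-5) = -9
|-9| = 9

9


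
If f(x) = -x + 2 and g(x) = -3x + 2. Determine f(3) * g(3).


7


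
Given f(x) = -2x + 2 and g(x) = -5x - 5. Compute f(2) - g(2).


f(2) = -2
g(2) = -15
Difference = 13

13


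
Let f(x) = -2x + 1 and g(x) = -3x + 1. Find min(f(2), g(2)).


f(2) = -3
g(2) = -5
min = -5

-5


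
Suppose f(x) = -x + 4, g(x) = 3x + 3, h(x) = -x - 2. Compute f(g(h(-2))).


h(-2) = 0
g(0) = 3
f(3) = 1

1


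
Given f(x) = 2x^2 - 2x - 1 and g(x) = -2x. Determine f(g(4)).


g(4) = -8
f(-8) = 2*(-8)^2 - 2*(-8) - 1 = 143

143


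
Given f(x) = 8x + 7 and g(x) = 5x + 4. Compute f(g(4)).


g(4) = 24
f(24) = 199

199


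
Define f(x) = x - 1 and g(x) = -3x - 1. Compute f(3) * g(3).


f(3) = 2
g(3) = -10
Product = -20

-20


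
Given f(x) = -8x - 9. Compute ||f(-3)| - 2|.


f(-3) = 15
|15| = 15
|15 - 2| = 13

13


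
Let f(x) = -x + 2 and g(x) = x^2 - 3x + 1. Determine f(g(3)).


g(3) = 1
f(1) = 1

1


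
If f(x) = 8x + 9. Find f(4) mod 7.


f(4) = 41
41 mod 7 = 6

6


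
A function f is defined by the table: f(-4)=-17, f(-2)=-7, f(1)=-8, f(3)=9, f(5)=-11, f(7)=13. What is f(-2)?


-7


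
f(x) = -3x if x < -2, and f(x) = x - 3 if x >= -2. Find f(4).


4 satisfies x >= -2
f(4) = 1

1


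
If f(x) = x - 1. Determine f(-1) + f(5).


f(-1) = -2
f(5) = 4
Sum = 2

2


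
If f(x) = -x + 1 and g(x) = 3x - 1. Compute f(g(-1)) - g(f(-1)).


0


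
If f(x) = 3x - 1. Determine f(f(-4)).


f(-4) = -13
f(-13) = -40

-40


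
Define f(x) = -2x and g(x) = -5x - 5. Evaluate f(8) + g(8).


f(8) = -16
g(8) = -45
Sum = -61

-61


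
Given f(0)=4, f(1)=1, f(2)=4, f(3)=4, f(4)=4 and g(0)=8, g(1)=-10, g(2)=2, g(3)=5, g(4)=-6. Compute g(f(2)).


f(2) = 4
g(4) = -6

-6


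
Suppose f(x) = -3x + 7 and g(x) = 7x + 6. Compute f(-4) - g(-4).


f(-4) = 19
g(-4) = -22
Difference = 41

41


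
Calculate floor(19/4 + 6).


19/4 = 4.75
4.75 + 6 = 10.75
floor(10.75) = 10

10


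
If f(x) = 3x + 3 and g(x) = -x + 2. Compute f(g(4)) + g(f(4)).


f(g(4)) = -3
g(f(4)) = -13
Sum = -16

-16


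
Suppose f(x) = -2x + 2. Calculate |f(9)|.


f(9) = -16
|-16| = 16

16


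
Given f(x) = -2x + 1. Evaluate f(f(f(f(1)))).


11


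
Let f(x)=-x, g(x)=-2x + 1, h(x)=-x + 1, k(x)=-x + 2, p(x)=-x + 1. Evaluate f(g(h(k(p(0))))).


-1


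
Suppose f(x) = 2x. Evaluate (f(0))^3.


f(0) = 0
(0)^3 = 0

0


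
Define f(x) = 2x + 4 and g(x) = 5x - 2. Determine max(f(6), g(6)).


f(6) = 16
g(6) = 28
max = 28

28


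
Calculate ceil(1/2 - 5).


1/2 = 0.5
0.5 - 5 = -4.5
ceil(-4.5) = -4

-4


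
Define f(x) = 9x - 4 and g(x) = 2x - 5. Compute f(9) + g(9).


f(9) = 77
g(9) = 13
Sum = 90

90


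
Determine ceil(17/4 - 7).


17/4 = 4.25
4.25 - 7 = -2.75
ceil(-2.75) = -2

-2


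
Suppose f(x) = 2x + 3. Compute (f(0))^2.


9


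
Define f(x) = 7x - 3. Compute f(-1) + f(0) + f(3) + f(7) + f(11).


f(-1) = -10
f(0) = -3
f(3) = 18
f(7) = 46
f(11) = 74
Sum = 125

125


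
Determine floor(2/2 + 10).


2/2 = 1
1 + 10 = 11
floor(11) = 11

11


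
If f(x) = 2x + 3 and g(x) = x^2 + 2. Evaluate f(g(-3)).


25


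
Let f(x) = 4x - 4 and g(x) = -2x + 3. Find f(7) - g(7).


35


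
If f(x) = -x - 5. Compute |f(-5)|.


0


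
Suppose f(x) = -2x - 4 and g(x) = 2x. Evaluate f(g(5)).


g(5) = 10
f(10) = -24

-24


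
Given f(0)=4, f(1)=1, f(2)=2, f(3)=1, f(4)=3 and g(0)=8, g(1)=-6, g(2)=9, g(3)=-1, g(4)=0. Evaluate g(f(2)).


9


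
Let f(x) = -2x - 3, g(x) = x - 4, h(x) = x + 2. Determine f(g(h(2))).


-3


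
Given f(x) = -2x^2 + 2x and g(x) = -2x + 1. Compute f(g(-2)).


g(-2) = 5
f(5) = (-2)*(5)^2 + 2*(5) = -40

-40


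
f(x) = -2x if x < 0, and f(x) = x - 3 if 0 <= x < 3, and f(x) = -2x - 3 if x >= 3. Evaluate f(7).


7 satisfies x >= 3
f(7) = -17

-17


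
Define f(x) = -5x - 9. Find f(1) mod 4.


2


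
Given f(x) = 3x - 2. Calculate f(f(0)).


-8


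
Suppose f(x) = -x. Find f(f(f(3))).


f(3) = -3
f(-3) = 3
f(3) = -3

-3


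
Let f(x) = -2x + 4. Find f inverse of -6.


Solve -2x + 4 = -6
x = (-6 - 4) / (-2) = 5

5


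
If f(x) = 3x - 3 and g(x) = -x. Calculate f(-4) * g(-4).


f(-4) = -15
g(-4) = 4
Product = -60

-60


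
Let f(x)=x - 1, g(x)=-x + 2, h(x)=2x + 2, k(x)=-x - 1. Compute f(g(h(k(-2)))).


k(-2) = 1
h(1) = 4
g(4) = -2
f(-2) = -3

-3


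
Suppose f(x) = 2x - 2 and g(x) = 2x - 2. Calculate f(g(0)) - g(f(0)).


0


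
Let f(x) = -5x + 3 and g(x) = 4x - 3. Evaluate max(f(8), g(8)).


f(8) = -37
g(8) = 29
max = 29

29


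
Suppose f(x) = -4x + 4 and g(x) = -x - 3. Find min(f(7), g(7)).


f(7) = -24
g(7) = -10
min = -24

-24


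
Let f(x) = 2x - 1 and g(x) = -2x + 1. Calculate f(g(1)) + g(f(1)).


f(g(1)) = -3
g(f(1)) = -1
Sum = -4

-4


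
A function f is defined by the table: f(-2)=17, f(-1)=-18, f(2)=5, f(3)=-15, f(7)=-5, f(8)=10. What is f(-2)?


17


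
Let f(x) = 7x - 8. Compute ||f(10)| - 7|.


55


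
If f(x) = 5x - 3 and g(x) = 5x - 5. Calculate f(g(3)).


g(3) = 10
f(10) = 47

47


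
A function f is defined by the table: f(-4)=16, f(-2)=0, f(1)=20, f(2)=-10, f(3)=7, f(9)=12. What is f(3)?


Reading from the table at x = 3

7


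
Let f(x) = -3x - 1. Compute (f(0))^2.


f(0) = -1
(-1)^2 = 1

1


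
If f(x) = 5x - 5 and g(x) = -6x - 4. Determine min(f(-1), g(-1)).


-10


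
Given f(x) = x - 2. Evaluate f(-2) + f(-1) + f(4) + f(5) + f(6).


2


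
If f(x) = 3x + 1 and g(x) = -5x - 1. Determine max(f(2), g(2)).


f(2) = 7
g(2) = -11
max = 7

7


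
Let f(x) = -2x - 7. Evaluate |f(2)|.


f(2) = -11
|-11| = 11

11


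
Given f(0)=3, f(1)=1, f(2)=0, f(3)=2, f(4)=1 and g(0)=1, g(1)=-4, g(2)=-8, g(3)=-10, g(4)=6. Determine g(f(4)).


f(4) = 1
g(1) = -4

-4


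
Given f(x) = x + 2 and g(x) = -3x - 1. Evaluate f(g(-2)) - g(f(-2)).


f(g(-2)) = 7
g(f(-2)) = -1
Difference = 8

8


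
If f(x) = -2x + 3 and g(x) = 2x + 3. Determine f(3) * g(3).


f(3) = -3
g(3) = 9
Product = -27

-27


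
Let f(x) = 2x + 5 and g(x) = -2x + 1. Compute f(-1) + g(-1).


f(-1) = 3
g(-1) = 3
Sum = 6

6


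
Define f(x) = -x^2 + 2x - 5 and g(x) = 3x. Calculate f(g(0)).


g(0) = 0
f(0) = (-1)*(0)^2 + 2*(0) - 5 = -5

-5


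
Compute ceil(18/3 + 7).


18/3 = 6
6 + 7 = 13
ceil(13) = 13

13


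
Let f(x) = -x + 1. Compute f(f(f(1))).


f(1) = 0
f(0) = 1
f(1) = 0

0


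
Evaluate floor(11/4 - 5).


11/4 = 2.75
2.75 - 5 = -2.25
floor(-2.25) = -3

-3


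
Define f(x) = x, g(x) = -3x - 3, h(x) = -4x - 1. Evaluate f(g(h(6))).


h(6) = -25
g(-25) = 72
f(72) = 72

72


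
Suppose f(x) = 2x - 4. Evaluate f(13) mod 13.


f(13) = 22
22 mod 13 = 9

9


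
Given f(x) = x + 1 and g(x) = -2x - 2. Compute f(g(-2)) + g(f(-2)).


f(g(-2)) = 3
g(f(-2)) = 0
Sum = 3

3


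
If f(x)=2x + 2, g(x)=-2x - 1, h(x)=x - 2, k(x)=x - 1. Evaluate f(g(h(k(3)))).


k(3) = 2
h(2) = 0
g(0) = -1
f(-1) = 0

0


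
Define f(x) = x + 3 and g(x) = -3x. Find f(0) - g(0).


f(0) = 3
g(0) = 0
Difference = 3

3


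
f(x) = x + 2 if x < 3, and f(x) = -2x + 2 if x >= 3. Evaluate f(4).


4 satisfies x >= 3
f(4) = -6

-6


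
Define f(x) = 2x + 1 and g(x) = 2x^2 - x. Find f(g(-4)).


g(-4) = 36
f(36) = 73

73


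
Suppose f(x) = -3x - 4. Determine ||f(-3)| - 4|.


f(-3) = 5
|5| = 5
|5 - 4| = 1

1


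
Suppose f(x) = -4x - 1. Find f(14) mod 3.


f(14) = -57
-57 mod 3 = 0

0


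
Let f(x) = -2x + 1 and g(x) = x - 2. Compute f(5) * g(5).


-27


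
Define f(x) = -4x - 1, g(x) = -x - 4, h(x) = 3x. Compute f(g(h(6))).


h(6) = 18
g(18) = -22
f(-22) = 87

87


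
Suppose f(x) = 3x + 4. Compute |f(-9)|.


f(-9) = -23
|-23| = 23

23


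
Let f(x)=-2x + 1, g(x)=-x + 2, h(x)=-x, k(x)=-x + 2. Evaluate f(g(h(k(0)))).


-7


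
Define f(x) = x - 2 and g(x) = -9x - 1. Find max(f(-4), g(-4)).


35


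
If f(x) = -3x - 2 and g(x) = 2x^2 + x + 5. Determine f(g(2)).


g(2) = 15
f(15) = -47

-47


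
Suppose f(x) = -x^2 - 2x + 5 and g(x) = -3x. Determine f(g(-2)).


g(-2) = 6
f(6) = (-1)*(6)^2 - 2*(6) + 5 = -43

-43


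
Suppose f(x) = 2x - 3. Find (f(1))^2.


f(1) = -1
(-1)^2 = 1

1


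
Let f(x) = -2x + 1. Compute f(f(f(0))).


f(0) = 1
f(1) = -1
f(-1) = 3

3


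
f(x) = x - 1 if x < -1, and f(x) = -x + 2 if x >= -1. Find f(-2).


-3


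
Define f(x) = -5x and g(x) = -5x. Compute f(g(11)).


275


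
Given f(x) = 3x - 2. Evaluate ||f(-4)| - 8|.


f(-4) = -14
|-14| = 14
|14 - 8| = 6

6


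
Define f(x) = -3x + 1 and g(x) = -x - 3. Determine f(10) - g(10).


f(10) = -29
g(10) = -13
Difference = -16

-16


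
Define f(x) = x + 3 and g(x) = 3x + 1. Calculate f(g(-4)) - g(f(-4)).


f(g(-4)) = -8
g(f(-4)) = -2
Difference = -6

-6


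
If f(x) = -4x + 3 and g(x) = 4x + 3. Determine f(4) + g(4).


f(4) = -13
g(4) = 19
Sum = 6

6


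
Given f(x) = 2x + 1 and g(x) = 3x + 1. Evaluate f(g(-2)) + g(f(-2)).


f(g(-2)) = -9
g(f(-2)) = -8
Sum = -17

-17


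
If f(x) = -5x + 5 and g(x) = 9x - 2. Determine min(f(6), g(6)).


f(6) = -25
g(6) = 52
min = -25

-25


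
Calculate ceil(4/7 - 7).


4/7 = 0.5714
0.5714 - 7 = -6.4286
ceil(-6.4286) = -6

-6


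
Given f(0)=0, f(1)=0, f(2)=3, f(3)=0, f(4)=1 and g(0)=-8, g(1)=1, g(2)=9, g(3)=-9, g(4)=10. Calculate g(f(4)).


1


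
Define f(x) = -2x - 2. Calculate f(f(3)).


f(3) = -8
f(-8) = 14

14


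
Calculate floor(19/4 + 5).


19/4 = 4.75
4.75 + 5 = 9.75
floor(9.75) = 9

9


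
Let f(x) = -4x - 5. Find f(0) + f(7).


f(0) = -5
f(7) = -33
Sum = -38

-38


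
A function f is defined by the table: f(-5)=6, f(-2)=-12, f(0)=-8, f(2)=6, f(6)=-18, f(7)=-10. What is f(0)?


Reading from the table at x = 0

-8


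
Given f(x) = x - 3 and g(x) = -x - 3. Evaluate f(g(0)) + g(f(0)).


f(g(0)) = -6
g(f(0)) = 0
Sum = -6

-6


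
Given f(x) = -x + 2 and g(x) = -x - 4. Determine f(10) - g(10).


f(10) = -8
g(10) = -14
Difference = 6

6


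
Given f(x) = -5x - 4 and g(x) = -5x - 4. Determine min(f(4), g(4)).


f(4) = -24
g(4) = -24
min = -24

-24


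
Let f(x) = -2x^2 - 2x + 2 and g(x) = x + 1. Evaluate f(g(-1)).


g(-1) = 0
f(0) = (-2)*(0)^2 - 2*(0) + 2 = 2

2


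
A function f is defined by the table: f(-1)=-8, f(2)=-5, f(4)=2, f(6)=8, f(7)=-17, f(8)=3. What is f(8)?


Reading from the table at x = 8

3


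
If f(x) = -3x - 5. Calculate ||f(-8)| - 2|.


f(-8) = 19
|19| = 19
|19 - 2| = 17

17


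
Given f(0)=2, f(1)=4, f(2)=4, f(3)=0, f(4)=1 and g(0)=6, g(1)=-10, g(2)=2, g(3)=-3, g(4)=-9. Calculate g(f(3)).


6


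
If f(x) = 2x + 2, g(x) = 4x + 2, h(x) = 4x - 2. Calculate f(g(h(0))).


h(0) = -2
g(-2) = -6
f(-6) = -10

-10


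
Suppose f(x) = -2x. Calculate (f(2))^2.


f(2) = -4
(-4)^2 = 16

16


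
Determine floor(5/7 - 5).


5/7 = 0.7143
0.7143 - 5 = -4.2857
floor(-4.2857) = -5

-5


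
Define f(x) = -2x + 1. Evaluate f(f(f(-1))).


11


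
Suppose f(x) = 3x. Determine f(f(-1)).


f(-1) = -3
f(-3) = -9

-9


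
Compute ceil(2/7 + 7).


8


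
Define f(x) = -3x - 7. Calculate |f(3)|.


f(3) = -16
|-16| = 16

16


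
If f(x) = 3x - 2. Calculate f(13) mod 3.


f(13) = 37
37 mod 3 = 1

1


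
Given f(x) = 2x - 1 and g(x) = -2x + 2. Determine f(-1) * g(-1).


f(-1) = -3
g(-1) = 4
Product = -12

-12


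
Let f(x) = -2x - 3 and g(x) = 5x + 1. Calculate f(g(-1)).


g(-1) = -4
f(-4) = 5

5


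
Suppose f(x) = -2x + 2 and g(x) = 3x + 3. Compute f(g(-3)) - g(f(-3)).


f(g(-3)) = 14
g(f(-3)) = 27
Difference = -13

-13


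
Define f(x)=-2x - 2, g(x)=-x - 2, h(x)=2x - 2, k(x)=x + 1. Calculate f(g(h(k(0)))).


k(0) = 1
h(1) = 0
g(0) = -2
f(-2) = 2

2


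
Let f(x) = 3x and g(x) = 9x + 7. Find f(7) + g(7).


f(7) = 21
g(7) = 70
Sum = 91

91


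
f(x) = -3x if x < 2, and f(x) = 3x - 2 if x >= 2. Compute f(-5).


-5 satisfies x < 2
f(-5) = 15

15


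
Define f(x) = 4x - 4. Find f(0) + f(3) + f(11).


f(0) = -4
f(3) = 8
f(11) = 40
Sum = 44

44


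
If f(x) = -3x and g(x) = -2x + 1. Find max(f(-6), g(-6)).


f(-6) = 18
g(-6) = 13
max = 18

18


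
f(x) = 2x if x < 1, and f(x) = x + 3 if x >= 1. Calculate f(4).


4 satisfies x >= 1
f(4) = 7

7


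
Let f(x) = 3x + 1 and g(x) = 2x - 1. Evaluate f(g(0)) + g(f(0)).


f(g(0)) = -2
g(f(0)) = 1
Sum = -1

-1


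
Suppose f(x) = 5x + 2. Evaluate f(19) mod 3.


f(19) = 97
97 mod 3 = 1

1


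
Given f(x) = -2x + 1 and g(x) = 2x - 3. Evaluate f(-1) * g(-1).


f(-1) = 3
g(-1) = -5
Product = -15

-15


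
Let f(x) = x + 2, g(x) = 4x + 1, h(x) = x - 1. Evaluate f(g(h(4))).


15


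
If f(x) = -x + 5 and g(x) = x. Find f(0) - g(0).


f(0) = 5
g(0) = 0
Difference = 5

5


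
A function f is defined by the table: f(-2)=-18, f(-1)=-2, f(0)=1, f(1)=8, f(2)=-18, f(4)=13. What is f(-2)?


Reading from the table at x = -2

-18


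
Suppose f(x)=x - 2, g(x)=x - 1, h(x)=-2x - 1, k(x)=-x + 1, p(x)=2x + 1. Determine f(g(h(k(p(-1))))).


-8


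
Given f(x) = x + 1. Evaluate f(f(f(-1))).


f(-1) = 0
f(0) = 1
f(1) = 2

2


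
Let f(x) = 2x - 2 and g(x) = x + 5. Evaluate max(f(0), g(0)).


f(0) = -2
g(0) = 5
max = 5

5


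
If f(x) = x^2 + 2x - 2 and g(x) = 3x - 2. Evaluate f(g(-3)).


g(-3) = -11
f(-11) = 1*(-11)^2 + 2*(-11) - 2 = 97

97


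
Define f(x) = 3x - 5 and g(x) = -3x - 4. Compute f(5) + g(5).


f(5) = 10
g(5) = -19
Sum = -9

-9


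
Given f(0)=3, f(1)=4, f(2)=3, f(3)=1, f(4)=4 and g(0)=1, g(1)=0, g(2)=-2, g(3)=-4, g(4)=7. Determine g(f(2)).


f(2) = 3
g(3) = -4

-4


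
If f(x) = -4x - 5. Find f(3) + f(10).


f(3) = -17
f(10) = -45
Sum = -62

-62


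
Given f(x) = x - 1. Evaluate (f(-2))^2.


9


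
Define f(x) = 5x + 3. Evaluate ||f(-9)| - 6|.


f(-9) = -42
|-42| = 42
|42 - 6| = 36

36


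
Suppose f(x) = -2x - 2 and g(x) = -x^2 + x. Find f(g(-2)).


g(-2) = -6
f(-6) = 10

10


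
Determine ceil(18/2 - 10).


18/2 = 9
9 - 10 = -1
ceil(-1) = -1

-1


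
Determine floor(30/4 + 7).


30/4 = 7.5
7.5 + 7 = 14.5
floor(14.5) = 14

14


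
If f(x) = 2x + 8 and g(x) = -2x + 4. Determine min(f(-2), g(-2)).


4


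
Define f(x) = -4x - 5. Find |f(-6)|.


f(-6) = 19
|19| = 19

19


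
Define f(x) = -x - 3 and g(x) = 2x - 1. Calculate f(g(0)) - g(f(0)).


f(g(0)) = -2
g(f(0)) = -7
Difference = 5

5


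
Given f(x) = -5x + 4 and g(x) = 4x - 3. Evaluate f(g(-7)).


g(-7) = -31
f(-31) = 159

159


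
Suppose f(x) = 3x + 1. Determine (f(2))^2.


f(2) = 7
(7)^2 = 49

49


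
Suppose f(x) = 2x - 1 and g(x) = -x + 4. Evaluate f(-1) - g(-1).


-8


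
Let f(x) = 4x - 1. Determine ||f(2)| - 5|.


f(2) = 7
|7| = 7
|7 - 5| = 2

2


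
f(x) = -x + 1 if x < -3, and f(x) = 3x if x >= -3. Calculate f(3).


3 satisfies x >= -3
f(3) = 9

9


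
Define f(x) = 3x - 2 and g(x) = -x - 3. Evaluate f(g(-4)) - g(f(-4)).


-10


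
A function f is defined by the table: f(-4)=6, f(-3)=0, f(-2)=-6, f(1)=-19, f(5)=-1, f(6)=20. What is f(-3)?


0
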